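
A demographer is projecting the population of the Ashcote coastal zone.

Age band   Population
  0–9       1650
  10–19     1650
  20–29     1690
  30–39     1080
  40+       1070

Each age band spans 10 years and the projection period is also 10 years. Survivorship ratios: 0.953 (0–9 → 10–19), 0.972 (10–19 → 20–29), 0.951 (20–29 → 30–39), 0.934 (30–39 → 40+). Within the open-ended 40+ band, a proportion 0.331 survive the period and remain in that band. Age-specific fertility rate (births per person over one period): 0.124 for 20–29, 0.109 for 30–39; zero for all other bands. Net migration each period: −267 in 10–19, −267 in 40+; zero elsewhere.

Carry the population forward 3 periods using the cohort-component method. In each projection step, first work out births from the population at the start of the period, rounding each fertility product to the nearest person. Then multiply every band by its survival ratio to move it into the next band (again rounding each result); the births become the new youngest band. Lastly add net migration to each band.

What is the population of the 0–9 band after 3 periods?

[period 1]
Births: 1690 * 0.124 = 210 ; 1080 * 0.109 = 118 — total 328
10–19: 1650 * 0.953 = 1572
20–29: 1650 * 0.972 = 1604
30–39: 1690 * 0.951 = 1607
40+: 1080 * 0.934 + 1070 * 0.331 = 1009 + 354 = 1363
Net migration: 10–19 − 267 → 1305; 40+ − 267 → 1096
→ [328, 1305, 1604, 1607, 1096]
[period 2]
Births: 1604 * 0.124 = 199 ; 1607 * 0.109 = 175 — total 374
10–19: 328 * 0.953 = 313
20–29: 1305 * 0.972 = 1268
30–39: 1604 * 0.951 = 1525
40+: 1607 * 0.934 + 1096 * 0.331 = 1501 + 363 = 1864
Net migration: 10–19 − 267 → 46; 40+ − 267 → 1597
→ [374, 46, 1268, 1525, 1597]
[period 3]
Births: 1268 * 0.124 = 157 ; 1525 * 0.109 = 166 — total 323
10–19: 374 * 0.953 = 356
20–29: 46 * 0.972 = 45
30–39: 1268 * 0.951 = 1206
40+: 1525 * 0.934 + 1597 * 0.331 = 1424 + 529 = 1953
Net migration: 10–19 − 267 → 89; 40+ − 267 → 1686
→ [323, 89, 45, 1206, 1686]

323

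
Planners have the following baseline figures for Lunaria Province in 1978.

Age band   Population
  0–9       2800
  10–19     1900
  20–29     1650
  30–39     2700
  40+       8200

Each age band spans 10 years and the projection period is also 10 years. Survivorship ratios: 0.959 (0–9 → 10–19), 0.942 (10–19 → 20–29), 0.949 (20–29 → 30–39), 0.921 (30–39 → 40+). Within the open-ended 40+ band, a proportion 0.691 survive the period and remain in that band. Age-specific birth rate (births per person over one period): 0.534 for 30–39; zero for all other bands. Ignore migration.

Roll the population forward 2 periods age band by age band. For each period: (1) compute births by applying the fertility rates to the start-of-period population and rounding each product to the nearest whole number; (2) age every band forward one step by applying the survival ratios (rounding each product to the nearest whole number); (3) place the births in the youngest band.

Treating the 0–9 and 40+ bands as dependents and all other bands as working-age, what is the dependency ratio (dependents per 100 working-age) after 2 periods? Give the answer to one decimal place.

141.0

Period 1:
Births: 2700 * 0.534 = 1442
10–19: 2800 * 0.959 = 2685
20–29: 1900 * 0.942 = 1790
30–39: 1650 * 0.949 = 1566
40+: 2700 * 0.921 + 8200 * 0.691 = 2487 + 5666 = 8153
End of period: [1442, 2685, 1790, 1566, 8153]
Period 2:
Births: 1566 * 0.534 = 836
10–19: 1442 * 0.959 = 1383
20–29: 2685 * 0.942 = 2529
30–39: 1790 * 0.949 = 1699
40+: 1566 * 0.921 + 8153 * 0.691 = 1442 + 5634 = 7076
End of period: [836, 1383, 2529, 1699, 7076]
Dependents (band 0–9 + band 40+) = 836 + 7076 = 7912; working-age = 5611; ratio = 7912/5611 × 100 = 141.0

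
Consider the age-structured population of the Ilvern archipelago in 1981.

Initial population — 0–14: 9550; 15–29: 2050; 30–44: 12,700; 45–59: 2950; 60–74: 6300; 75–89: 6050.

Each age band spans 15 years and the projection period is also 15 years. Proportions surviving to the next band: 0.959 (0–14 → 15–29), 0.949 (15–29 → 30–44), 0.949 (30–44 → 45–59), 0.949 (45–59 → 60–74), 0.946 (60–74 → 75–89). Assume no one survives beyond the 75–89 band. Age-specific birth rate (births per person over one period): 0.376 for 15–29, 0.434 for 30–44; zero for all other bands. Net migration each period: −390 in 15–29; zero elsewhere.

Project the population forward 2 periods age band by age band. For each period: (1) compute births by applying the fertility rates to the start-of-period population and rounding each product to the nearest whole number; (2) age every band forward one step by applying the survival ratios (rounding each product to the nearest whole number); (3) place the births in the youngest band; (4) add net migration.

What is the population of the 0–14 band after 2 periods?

4141

(Bands numbered youngest = 1 to oldest = 6.)
Period 1.
Births: 2050 * 0.376 = 771  |  12700 * 0.434 = 5512 → total 6283
Band 2: 9550 * 0.959 = 9158
Band 3: 2050 * 0.949 = 1945
Band 4: 12700 * 0.949 = 12052
Band 5: 2950 * 0.949 = 2800
Band 6: 6300 * 0.946 = 5960
Net migration: Band 2 − 390 → 8768
Population now: 0–14=6283, 15–29=8768, 30–44=1945, 45–59=12052, 60–74=2800, 75–89=5960
Period 2.
Births: 8768 * 0.376 = 3297  |  1945 * 0.434 = 844 → total 4141
Band 2: 6283 * 0.959 = 6025
Band 3: 8768 * 0.949 = 8321
Band 4: 1945 * 0.949 = 1846
Band 5: 12052 * 0.949 = 11437
Band 6: 2800 * 0.946 = 2649
Net migration: Band 2 − 390 → 5635
Population now: 0–14=4141, 15–29=5635, 30–44=8321, 45–59=1846, 60–74=11437, 75–89=2649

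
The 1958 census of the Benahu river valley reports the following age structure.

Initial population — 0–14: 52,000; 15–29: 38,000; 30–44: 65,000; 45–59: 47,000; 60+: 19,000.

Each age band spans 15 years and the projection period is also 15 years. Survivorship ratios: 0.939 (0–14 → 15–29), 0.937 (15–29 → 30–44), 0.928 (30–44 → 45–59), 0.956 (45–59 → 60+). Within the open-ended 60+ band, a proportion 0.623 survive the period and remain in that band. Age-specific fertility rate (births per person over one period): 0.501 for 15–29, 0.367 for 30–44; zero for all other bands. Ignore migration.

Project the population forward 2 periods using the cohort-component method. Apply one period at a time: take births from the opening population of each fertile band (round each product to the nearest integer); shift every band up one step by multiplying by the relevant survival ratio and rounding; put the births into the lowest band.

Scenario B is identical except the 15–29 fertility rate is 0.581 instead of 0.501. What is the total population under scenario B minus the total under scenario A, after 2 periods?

6760

Period 1:
Births: 38000 × 0.501 = 19038, 65000 × 0.367 = 23855 → total 42893
15–29: 52000 × 0.939 = 48828
30–44: 38000 × 0.937 = 35606
45–59: 65000 × 0.928 = 60320
60+: 47000 × 0.956 + 19000 × 0.623 = 44932 + 11837 = 56769
Population now: 0–14=42893, 15–29=48828, 30–44=35606, 45–59=60320, 60+=56769
Period 2:
Births: 48828 × 0.501 = 24463, 35606 × 0.367 = 13067 → total 37530
15–29: 42893 × 0.939 = 40277
30–44: 48828 × 0.937 = 45752
45–59: 35606 × 0.928 = 33042
60+: 60320 × 0.956 + 56769 × 0.623 = 57666 + 35367 = 93033
Population now: 0–14=37530, 15–29=40277, 30–44=45752, 45–59=33042, 60+=93033
Scenario A total after 2 periods: 249634
Scenario B projection —
Period 1:
Births: 38000 × 0.581 = 22078, 65000 × 0.367 = 23855 → total 45933
15–29: 52000 × 0.939 = 48828
30–44: 38000 × 0.937 = 35606
45–59: 65000 × 0.928 = 60320
60+: 47000 × 0.956 + 19000 × 0.623 = 44932 + 11837 = 56769
Population now: 0–14=45933, 15–29=48828, 30–44=35606, 45–59=60320, 60+=56769
Period 2:
Births: 48828 × 0.581 = 28369, 35606 × 0.367 = 13067 → total 41436
15–29: 45933 × 0.939 = 43131
30–44: 48828 × 0.937 = 45752
45–59: 35606 × 0.928 = 33042
60+: 60320 × 0.956 + 56769 × 0.623 = 57666 + 35367 = 93033
Population now: 0–14=41436, 15–29=43131, 30–44=45752, 45–59=33042, 60+=93033
Scenario B total after 2 periods: 256394
Difference B − A = 256394 − 249634 = 6760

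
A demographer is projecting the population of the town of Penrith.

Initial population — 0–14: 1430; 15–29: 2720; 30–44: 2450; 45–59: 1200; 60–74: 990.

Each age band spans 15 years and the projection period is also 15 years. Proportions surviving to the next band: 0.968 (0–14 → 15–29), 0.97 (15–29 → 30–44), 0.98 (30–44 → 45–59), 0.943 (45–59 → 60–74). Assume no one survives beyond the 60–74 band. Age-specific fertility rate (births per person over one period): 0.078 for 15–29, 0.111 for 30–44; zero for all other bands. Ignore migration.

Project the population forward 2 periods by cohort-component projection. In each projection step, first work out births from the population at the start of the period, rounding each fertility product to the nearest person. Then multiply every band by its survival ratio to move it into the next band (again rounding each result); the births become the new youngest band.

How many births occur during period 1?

Numbering the groups 1..5 from youngest to oldest:
Period 1:
Births: 2720 × 0.078 = 212 ; 2450 × 0.111 = 272 → total 484
Group 2: 1430 × 0.968 = 1384
Group 3: 2720 × 0.97 = 2638
Group 4: 2450 × 0.98 = 2401
Group 5: 1200 × 0.943 = 1132
→ [484, 1384, 2638, 2401, 1132]

484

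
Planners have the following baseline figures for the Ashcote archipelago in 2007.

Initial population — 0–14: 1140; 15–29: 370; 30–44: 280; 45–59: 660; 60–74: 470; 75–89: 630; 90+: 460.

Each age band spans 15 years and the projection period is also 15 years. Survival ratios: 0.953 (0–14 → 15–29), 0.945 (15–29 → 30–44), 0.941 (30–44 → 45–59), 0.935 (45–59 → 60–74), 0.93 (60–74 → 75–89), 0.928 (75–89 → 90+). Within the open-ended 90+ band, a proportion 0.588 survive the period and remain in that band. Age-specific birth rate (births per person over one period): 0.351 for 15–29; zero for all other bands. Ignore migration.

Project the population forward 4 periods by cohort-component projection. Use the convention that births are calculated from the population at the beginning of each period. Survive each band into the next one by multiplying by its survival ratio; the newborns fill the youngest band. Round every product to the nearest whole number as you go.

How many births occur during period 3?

44

Period 1:
Births: 370 × 0.351 = 130
15–29: 1140 × 0.953 = 1086
30–44: 370 × 0.945 = 350
45–59: 280 × 0.941 = 263
60–74: 660 × 0.935 = 617
75–89: 470 × 0.93 = 437
90+: 630 × 0.928 + 460 × 0.588 = 585 + 270 = 855
Population now: 0–14=130, 15–29=1086, 30–44=350, 45–59=263, 60–74=617, 75–89=437, 90+=855
Period 2:
Births: 1086 × 0.351 = 381
15–29: 130 × 0.953 = 124
30–44: 1086 × 0.945 = 1026
45–59: 350 × 0.941 = 329
60–74: 263 × 0.935 = 246
75–89: 617 × 0.93 = 574
90+: 437 × 0.928 + 855 × 0.588 = 406 + 503 = 909
Population now: 0–14=381, 15–29=124, 30–44=1026, 45–59=329, 60–74=246, 75–89=574, 90+=909
Period 3:
Births: 124 × 0.351 = 44
15–29: 381 × 0.953 = 363
30–44: 124 × 0.945 = 117
45–59: 1026 × 0.941 = 965
60–74: 329 × 0.935 = 308
75–89: 246 × 0.93 = 229
90+: 574 × 0.928 + 909 × 0.588 = 533 + 534 = 1067
Population now: 0–14=44, 15–29=363, 30–44=117, 45–59=965, 60–74=308, 75–89=229, 90+=1067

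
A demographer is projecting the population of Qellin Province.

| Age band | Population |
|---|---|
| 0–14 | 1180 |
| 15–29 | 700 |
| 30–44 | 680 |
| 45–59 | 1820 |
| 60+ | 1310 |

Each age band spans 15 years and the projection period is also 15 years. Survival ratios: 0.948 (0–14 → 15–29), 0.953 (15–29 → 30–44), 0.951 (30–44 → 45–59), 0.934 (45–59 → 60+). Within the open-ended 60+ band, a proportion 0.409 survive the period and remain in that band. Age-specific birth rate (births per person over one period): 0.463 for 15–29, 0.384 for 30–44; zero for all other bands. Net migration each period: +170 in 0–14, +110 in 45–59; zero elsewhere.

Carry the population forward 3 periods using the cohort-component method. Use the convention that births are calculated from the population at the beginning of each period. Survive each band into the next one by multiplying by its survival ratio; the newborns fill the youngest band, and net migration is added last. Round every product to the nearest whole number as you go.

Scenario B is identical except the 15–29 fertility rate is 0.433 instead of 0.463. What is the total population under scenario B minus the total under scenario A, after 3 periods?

-81

— Period 1 —
Births: 700 × 0.463 = 324, 680 × 0.384 = 261 ⇒ total 585
15–29: 1180 × 0.948 = 1119
30–44: 700 × 0.953 = 667
45–59: 680 × 0.951 = 647
60+: 1820 × 0.934 + 1310 × 0.409 = 1700 + 536 = 2236
Net migration: 0–14 + 170 → 755; 45–59 + 110 → 757
End of period: [755, 1119, 667, 757, 2236]
— Period 2 —
Births: 1119 × 0.463 = 518, 667 × 0.384 = 256 ⇒ total 774
15–29: 755 × 0.948 = 716
30–44: 1119 × 0.953 = 1066
45–59: 667 × 0.951 = 634
60+: 757 × 0.934 + 2236 × 0.409 = 707 + 915 = 1622
Net migration: 0–14 + 170 → 944; 45–59 + 110 → 744
End of period: [944, 716, 1066, 744, 1622]
— Period 3 —
Births: 716 × 0.463 = 332, 1066 × 0.384 = 409 ⇒ total 741
15–29: 944 × 0.948 = 895
30–44: 716 × 0.953 = 682
45–59: 1066 × 0.951 = 1014
60+: 744 × 0.934 + 1622 × 0.409 = 695 + 663 = 1358
Net migration: 0–14 + 170 → 911; 45–59 + 110 → 1124
End of period: [911, 895, 682, 1124, 1358]
Scenario A total after 3 periods: 4970
Scenario B projection —
— Period 1 —
Births: 700 × 0.433 = 303, 680 × 0.384 = 261 ⇒ total 564
15–29: 1180 × 0.948 = 1119
30–44: 700 × 0.953 = 667
45–59: 680 × 0.951 = 647
60+: 1820 × 0.934 + 1310 × 0.409 = 1700 + 536 = 2236
Net migration: 0–14 + 170 → 734; 45–59 + 110 → 757
End of period: [734, 1119, 667, 757, 2236]
— Period 2 —
Births: 1119 × 0.433 = 485, 667 × 0.384 = 256 ⇒ total 741
15–29: 734 × 0.948 = 696
30–44: 1119 × 0.953 = 1066
45–59: 667 × 0.951 = 634
60+: 757 × 0.934 + 2236 × 0.409 = 707 + 915 = 1622
Net migration: 0–14 + 170 → 911; 45–59 + 110 → 744
End of period: [911, 696, 1066, 744, 1622]
— Period 3 —
Births: 696 × 0.433 = 301, 1066 × 0.384 = 409 ⇒ total 710
15–29: 911 × 0.948 = 864
30–44: 696 × 0.953 = 663
45–59: 1066 × 0.951 = 1014
60+: 744 × 0.934 + 1622 × 0.409 = 695 + 663 = 1358
Net migration: 0–14 + 170 → 880; 45–59 + 110 → 1124
End of period: [880, 864, 663, 1124, 1358]
Scenario B total after 3 periods: 4889
Difference B − A = 4889 − 4970 = -81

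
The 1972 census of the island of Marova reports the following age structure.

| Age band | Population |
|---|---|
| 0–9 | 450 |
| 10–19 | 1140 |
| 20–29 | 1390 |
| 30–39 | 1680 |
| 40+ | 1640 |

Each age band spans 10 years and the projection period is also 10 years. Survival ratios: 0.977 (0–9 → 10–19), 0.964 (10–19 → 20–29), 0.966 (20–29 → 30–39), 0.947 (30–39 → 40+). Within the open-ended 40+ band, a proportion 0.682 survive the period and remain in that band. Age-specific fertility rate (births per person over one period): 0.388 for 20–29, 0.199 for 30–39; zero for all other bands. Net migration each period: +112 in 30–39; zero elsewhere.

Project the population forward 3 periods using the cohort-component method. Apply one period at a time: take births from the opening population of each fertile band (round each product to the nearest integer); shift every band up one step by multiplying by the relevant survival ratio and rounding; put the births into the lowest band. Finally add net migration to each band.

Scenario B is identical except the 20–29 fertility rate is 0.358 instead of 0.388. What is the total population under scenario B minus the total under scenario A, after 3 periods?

-84

After projecting period 1:
Births: 1390 × 0.388 = 539 ; 1680 × 0.199 = 334 — total 873
10–19: 450 × 0.977 = 440
20–29: 1140 × 0.964 = 1099
30–39: 1390 × 0.966 = 1343
40+: 1680 × 0.947 + 1640 × 0.682 = 1591 + 1118 = 2709
Net migration: 30–39 + 112 → 1455
Giving 873 / 440 / 1099 / 1455 / 2709.
After projecting period 2:
Births: 1099 × 0.388 = 426 ; 1455 × 0.199 = 290 — total 716
10–19: 873 × 0.977 = 853
20–29: 440 × 0.964 = 424
30–39: 1099 × 0.966 = 1062
40+: 1455 × 0.947 + 2709 × 0.682 = 1378 + 1848 = 3226
Net migration: 30–39 + 112 → 1174
Giving 716 / 853 / 424 / 1174 / 3226.
After projecting period 3:
Births: 424 × 0.388 = 165 ; 1174 × 0.199 = 234 — total 399
10–19: 716 × 0.977 = 700
20–29: 853 × 0.964 = 822
30–39: 424 × 0.966 = 410
40+: 1174 × 0.947 + 3226 × 0.682 = 1112 + 2200 = 3312
Net migration: 30–39 + 112 → 522
Giving 399 / 700 / 822 / 522 / 3312.
Scenario A total after 3 periods: 5755
Scenario B projection —
After projecting period 1:
Births: 1390 × 0.358 = 498 ; 1680 × 0.199 = 334 — total 832
10–19: 450 × 0.977 = 440
20–29: 1140 × 0.964 = 1099
30–39: 1390 × 0.966 = 1343
40+: 1680 × 0.947 + 1640 × 0.682 = 1591 + 1118 = 2709
Net migration: 30–39 + 112 → 1455
Giving 832 / 440 / 1099 / 1455 / 2709.
After projecting period 2:
Births: 1099 × 0.358 = 393 ; 1455 × 0.199 = 290 — total 683
10–19: 832 × 0.977 = 813
20–29: 440 × 0.964 = 424
30–39: 1099 × 0.966 = 1062
40+: 1455 × 0.947 + 2709 × 0.682 = 1378 + 1848 = 3226
Net migration: 30–39 + 112 → 1174
Giving 683 / 813 / 424 / 1174 / 3226.
After projecting period 3:
Births: 424 × 0.358 = 152 ; 1174 × 0.199 = 234 — total 386
10–19: 683 × 0.977 = 667
20–29: 813 × 0.964 = 784
30–39: 424 × 0.966 = 410
40+: 1174 × 0.947 + 3226 × 0.682 = 1112 + 2200 = 3312
Net migration: 30–39 + 112 → 522
Giving 386 / 667 / 784 / 522 / 3312.
Scenario B total after 3 periods: 5671
Difference B − A = 5671 − 5755 = -84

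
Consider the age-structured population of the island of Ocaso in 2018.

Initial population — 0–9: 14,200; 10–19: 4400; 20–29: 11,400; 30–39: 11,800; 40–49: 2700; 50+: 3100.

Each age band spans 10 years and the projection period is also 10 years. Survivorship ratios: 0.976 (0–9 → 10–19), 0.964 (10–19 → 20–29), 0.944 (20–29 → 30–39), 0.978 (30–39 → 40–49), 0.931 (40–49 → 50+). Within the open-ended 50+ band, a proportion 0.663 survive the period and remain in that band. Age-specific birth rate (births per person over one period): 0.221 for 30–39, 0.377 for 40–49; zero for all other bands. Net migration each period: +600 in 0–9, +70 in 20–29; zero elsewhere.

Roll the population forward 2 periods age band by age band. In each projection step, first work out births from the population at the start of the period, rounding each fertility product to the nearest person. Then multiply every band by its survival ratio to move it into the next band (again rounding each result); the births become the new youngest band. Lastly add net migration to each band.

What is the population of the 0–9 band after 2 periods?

(Groups numbered youngest = 1 to oldest = 6.)
Period 1:
Births: 11800 * 0.221 = 2608, 2700 * 0.377 = 1018 → 3626
Group 2: 14200 * 0.976 = 13859
Group 3: 4400 * 0.964 = 4242
Group 4: 11400 * 0.944 = 10762
Group 5: 11800 * 0.978 = 11540
Group 6: 2700 * 0.931 + 3100 * 0.663 = 2514 + 2055 = 4569
Net migration: Group 1 + 600 → 4226; Group 3 + 70 → 4312
→ [4226, 13859, 4312, 10762, 11540, 4569]
Period 2:
Births: 10762 * 0.221 = 2378, 11540 * 0.377 = 4351 → 6729
Group 2: 4226 * 0.976 = 4125
Group 3: 13859 * 0.964 = 13360
Group 4: 4312 * 0.944 = 4071
Group 5: 10762 * 0.978 = 10525
Group 6: 11540 * 0.931 + 4569 * 0.663 = 10744 + 3029 = 13773
Net migration: Group 1 + 600 → 7329; Group 3 + 70 → 13430
→ [7329, 4125, 13430, 4071, 10525, 13773]

7329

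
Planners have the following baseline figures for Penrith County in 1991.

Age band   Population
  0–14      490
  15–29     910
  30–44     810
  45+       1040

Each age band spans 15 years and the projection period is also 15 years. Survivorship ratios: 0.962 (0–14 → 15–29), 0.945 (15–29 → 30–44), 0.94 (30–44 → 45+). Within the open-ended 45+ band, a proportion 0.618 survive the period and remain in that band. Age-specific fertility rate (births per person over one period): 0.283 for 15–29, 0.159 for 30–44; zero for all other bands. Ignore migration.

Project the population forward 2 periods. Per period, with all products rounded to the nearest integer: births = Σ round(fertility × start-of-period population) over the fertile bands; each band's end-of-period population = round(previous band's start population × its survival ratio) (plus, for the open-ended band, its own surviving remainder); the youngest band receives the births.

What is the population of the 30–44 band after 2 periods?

Call the bands 1 to 4, youngest first.
[period 1]
Births: 910 * 0.283 = 258, 810 * 0.159 = 129 — total 387
Band 2: 490 * 0.962 = 471
Band 3: 910 * 0.945 = 860
Band 4: 810 * 0.94 + 1040 * 0.618 = 761 + 643 = 1404
→ [387, 471, 860, 1404]
[period 2]
Births: 471 * 0.283 = 133, 860 * 0.159 = 137 — total 270
Band 2: 387 * 0.962 = 372
Band 3: 471 * 0.945 = 445
Band 4: 860 * 0.94 + 1404 * 0.618 = 808 + 868 = 1676
→ [270, 372, 445, 1676]

445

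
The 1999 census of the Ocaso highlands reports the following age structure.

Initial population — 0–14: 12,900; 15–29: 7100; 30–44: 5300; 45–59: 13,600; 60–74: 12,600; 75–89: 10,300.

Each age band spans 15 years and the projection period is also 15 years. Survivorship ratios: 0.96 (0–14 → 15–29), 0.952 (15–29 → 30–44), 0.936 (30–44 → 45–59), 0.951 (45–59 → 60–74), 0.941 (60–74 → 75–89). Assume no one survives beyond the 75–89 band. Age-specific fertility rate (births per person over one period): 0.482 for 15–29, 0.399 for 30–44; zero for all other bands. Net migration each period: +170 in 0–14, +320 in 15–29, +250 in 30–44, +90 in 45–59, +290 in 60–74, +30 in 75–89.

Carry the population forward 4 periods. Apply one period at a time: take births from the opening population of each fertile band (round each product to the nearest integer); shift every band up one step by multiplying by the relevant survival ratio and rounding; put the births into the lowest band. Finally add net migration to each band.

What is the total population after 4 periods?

46698

Numbering the bands 1..6 from youngest to oldest:
After projecting period 1:
Births: 7100 × 0.482 = 3422 ; 5300 × 0.399 = 2115 ⇒ total 5537
Band 2: 12900 × 0.96 = 12384
Band 3: 7100 × 0.952 = 6759
Band 4: 5300 × 0.936 = 4961
Band 5: 13600 × 0.951 = 12934
Band 6: 12600 × 0.941 = 11857
Net migration: Band 1 + 170 → 5707; Band 2 + 320 → 12704; Band 3 + 250 → 7009; Band 4 + 90 → 5051; Band 5 + 290 → 13224; Band 6 + 30 → 11887
→ [5707, 12704, 7009, 5051, 13224, 11887]
After projecting period 2:
Births: 12704 × 0.482 = 6123 ; 7009 × 0.399 = 2797 ⇒ total 8920
Band 2: 5707 × 0.96 = 5479
Band 3: 12704 × 0.952 = 12094
Band 4: 7009 × 0.936 = 6560
Band 5: 5051 × 0.951 = 4804
Band 6: 13224 × 0.941 = 12444
Net migration: Band 1 + 170 → 9090; Band 2 + 320 → 5799; Band 3 + 250 → 12344; Band 4 + 90 → 6650; Band 5 + 290 → 5094; Band 6 + 30 → 12474
→ [9090, 5799, 12344, 6650, 5094, 12474]
After projecting period 3:
Births: 5799 × 0.482 = 2795 ; 12344 × 0.399 = 4925 ⇒ total 7720
Band 2: 9090 × 0.96 = 8726
Band 3: 5799 × 0.952 = 5521
Band 4: 12344 × 0.936 = 11554
Band 5: 6650 × 0.951 = 6324
Band 6: 5094 × 0.941 = 4793
Net migration: Band 1 + 170 → 7890; Band 2 + 320 → 9046; Band 3 + 250 → 5771; Band 4 + 90 → 11644; Band 5 + 290 → 6614; Band 6 + 30 → 4823
→ [7890, 9046, 5771, 11644, 6614, 4823]
After projecting period 4:
Births: 9046 × 0.482 = 4360 ; 5771 × 0.399 = 2303 ⇒ total 6663
Band 2: 7890 × 0.96 = 7574
Band 3: 9046 × 0.952 = 8612
Band 4: 5771 × 0.936 = 5402
Band 5: 11644 × 0.951 = 11073
Band 6: 6614 × 0.941 = 6224
Net migration: Band 1 + 170 → 6833; Band 2 + 320 → 7894; Band 3 + 250 → 8862; Band 4 + 90 → 5492; Band 5 + 290 → 11363; Band 6 + 30 → 6254
→ [6833, 7894, 8862, 5492, 11363, 6254]
Total after period 4: 6833 + 7894 + 8862 + 5492 + 11363 + 6254 = 46698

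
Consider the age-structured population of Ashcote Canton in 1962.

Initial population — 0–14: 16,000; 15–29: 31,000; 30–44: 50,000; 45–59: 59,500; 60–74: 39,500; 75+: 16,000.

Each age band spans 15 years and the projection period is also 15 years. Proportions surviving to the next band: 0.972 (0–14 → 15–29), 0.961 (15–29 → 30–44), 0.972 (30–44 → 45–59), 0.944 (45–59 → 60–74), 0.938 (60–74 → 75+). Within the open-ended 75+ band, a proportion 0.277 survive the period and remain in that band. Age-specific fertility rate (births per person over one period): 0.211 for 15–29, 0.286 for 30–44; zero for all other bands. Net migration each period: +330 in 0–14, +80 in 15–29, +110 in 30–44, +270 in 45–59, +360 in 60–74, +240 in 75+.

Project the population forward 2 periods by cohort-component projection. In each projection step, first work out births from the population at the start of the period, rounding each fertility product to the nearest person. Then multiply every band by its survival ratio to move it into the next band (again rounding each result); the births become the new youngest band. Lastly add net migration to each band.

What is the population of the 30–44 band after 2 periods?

[period 1]
Births: 31000 × 0.211 = 6541, 50000 × 0.286 = 14300 → 20841
15–29: 16000 × 0.972 = 15552
30–44: 31000 × 0.961 = 29791
45–59: 50000 × 0.972 = 48600
60–74: 59500 × 0.944 = 56168
75+: 39500 × 0.938 + 16000 × 0.277 = 37051 + 4432 = 41483
Net migration: 0–14 + 330 → 21171; 15–29 + 80 → 15632; 30–44 + 110 → 29901; 45–59 + 270 → 48870; 60–74 + 360 → 56528; 75+ + 240 → 41723
End of period: [21171, 15632, 29901, 48870, 56528, 41723]
[period 2]
Births: 15632 × 0.211 = 3298, 29901 × 0.286 = 8552 → 11850
15–29: 21171 × 0.972 = 20578
30–44: 15632 × 0.961 = 15022
45–59: 29901 × 0.972 = 29064
60–74: 48870 × 0.944 = 46133
75+: 56528 × 0.938 + 41723 × 0.277 = 53023 + 11557 = 64580
Net migration: 0–14 + 330 → 12180; 15–29 + 80 → 20658; 30–44 + 110 → 15132; 45–59 + 270 → 29334; 60–74 + 360 → 46493; 75+ + 240 → 64820
End of period: [12180, 20658, 15132, 29334, 46493, 64820]

15132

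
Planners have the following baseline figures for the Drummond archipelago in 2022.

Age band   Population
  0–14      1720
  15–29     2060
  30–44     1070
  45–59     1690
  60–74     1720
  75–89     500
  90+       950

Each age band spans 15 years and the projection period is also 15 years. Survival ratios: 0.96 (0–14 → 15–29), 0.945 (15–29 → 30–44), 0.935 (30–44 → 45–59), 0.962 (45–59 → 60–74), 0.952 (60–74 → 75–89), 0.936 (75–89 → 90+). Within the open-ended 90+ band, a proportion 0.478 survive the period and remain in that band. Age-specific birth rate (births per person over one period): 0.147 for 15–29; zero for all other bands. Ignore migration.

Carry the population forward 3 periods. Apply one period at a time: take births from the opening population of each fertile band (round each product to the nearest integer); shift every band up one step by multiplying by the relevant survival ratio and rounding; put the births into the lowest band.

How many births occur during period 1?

Period 1.
Births: 2060 * 0.147 = 303
15–29: 1720 * 0.96 = 1651
30–44: 2060 * 0.945 = 1947
45–59: 1070 * 0.935 = 1000
60–74: 1690 * 0.962 = 1626
75–89: 1720 * 0.952 = 1637
90+: 500 * 0.936 + 950 * 0.478 = 468 + 454 = 922
End of period: [303, 1651, 1947, 1000, 1626, 1637, 922]

303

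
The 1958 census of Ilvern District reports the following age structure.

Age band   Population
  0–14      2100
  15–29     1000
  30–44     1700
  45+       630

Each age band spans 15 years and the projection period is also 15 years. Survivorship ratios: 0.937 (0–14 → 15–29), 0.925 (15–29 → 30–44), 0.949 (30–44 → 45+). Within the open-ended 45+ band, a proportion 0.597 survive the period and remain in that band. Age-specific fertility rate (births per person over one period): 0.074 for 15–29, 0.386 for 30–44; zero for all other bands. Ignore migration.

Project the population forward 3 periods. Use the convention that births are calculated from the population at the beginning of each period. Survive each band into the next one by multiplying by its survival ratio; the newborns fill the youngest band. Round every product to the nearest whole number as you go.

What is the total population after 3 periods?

4818

Call the bands 1 to 4, youngest first.
After projecting period 1:
Births: 1000 × 0.074 = 74, 1700 × 0.386 = 656 → total 730
Band 2: 2100 × 0.937 = 1968
Band 3: 1000 × 0.925 = 925
Band 4: 1700 × 0.949 + 630 × 0.597 = 1613 + 376 = 1989
Population now: 0–14=730, 15–29=1968, 30–44=925, 45+=1989
After projecting period 2:
Births: 1968 × 0.074 = 146, 925 × 0.386 = 357 → total 503
Band 2: 730 × 0.937 = 684
Band 3: 1968 × 0.925 = 1820
Band 4: 925 × 0.949 + 1989 × 0.597 = 878 + 1187 = 2065
Population now: 0–14=503, 15–29=684, 30–44=1820, 45+=2065
After projecting period 3:
Births: 684 × 0.074 = 51, 1820 × 0.386 = 703 → total 754
Band 2: 503 × 0.937 = 471
Band 3: 684 × 0.925 = 633
Band 4: 1820 × 0.949 + 2065 × 0.597 = 1727 + 1233 = 2960
Population now: 0–14=754, 15–29=471, 30–44=633, 45+=2960
Total after period 3: 754 + 471 + 633 + 2960 = 4818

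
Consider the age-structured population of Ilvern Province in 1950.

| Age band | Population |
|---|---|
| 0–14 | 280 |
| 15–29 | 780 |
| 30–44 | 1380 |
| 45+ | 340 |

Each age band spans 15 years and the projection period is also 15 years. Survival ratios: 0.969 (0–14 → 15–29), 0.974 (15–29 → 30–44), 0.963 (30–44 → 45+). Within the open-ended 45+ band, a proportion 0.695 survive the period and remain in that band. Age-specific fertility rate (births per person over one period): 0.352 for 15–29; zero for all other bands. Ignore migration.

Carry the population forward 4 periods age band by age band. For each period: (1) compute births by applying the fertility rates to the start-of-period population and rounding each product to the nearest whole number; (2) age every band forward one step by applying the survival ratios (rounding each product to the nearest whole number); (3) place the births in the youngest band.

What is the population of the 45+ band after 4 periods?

[period 1]
Births: 780 × 0.352 = 275
15–29: 280 × 0.969 = 271
30–44: 780 × 0.974 = 760
45+: 1380 × 0.963 + 340 × 0.695 = 1329 + 236 = 1565
Population now: 0–14=275, 15–29=271, 30–44=760, 45+=1565
[period 2]
Births: 271 × 0.352 = 95
15–29: 275 × 0.969 = 266
30–44: 271 × 0.974 = 264
45+: 760 × 0.963 + 1565 × 0.695 = 732 + 1088 = 1820
Population now: 0–14=95, 15–29=266, 30–44=264, 45+=1820
[period 3]
Births: 266 × 0.352 = 94
15–29: 95 × 0.969 = 92
30–44: 266 × 0.974 = 259
45+: 264 × 0.963 + 1820 × 0.695 = 254 + 1265 = 1519
Population now: 0–14=94, 15–29=92, 30–44=259, 45+=1519
[period 4]
Births: 92 × 0.352 = 32
15–29: 94 × 0.969 = 91
30–44: 92 × 0.974 = 90
45+: 259 × 0.963 + 1519 × 0.695 = 249 + 1056 = 1305
Population now: 0–14=32, 15–29=91, 30–44=90, 45+=1305

1305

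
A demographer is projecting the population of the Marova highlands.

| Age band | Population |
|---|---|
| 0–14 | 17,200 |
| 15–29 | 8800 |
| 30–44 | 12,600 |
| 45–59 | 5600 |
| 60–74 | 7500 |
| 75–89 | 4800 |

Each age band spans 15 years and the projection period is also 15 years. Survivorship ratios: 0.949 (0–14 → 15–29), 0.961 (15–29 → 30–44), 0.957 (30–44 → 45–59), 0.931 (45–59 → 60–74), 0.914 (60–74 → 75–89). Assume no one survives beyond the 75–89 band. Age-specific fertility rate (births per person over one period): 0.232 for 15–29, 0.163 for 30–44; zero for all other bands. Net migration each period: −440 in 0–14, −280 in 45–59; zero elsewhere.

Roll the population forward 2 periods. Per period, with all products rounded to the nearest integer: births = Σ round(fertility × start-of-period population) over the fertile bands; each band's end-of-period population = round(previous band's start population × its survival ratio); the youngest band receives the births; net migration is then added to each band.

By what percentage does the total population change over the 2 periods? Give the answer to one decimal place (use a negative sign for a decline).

Numbering the bands 1..6 from youngest to oldest:
[period 1]
Births: 8800 × 0.232 = 2042  |  12600 × 0.163 = 2054 ⇒ total 4096
Band 2: 17200 × 0.949 = 16323
Band 3: 8800 × 0.961 = 8457
Band 4: 12600 × 0.957 = 12058
Band 5: 5600 × 0.931 = 5214
Band 6: 7500 × 0.914 = 6855
Net migration: Band 1 − 440 → 3656; Band 4 − 280 → 11778
Population now: 0–14=3656, 15–29=16323, 30–44=8457, 45–59=11778, 60–74=5214, 75–89=6855
[period 2]
Births: 16323 × 0.232 = 3787  |  8457 × 0.163 = 1378 ⇒ total 5165
Band 2: 3656 × 0.949 = 3470
Band 3: 16323 × 0.961 = 15686
Band 4: 8457 × 0.957 = 8093
Band 5: 11778 × 0.931 = 10965
Band 6: 5214 × 0.914 = 4766
Net migration: Band 1 − 440 → 4725; Band 4 − 280 → 7813
Population now: 0–14=4725, 15–29=3470, 30–44=15686, 45–59=7813, 60–74=10965, 75–89=4766
Total: 56500 → 47425; change = -9075; percentage change = -16.1%

-16.1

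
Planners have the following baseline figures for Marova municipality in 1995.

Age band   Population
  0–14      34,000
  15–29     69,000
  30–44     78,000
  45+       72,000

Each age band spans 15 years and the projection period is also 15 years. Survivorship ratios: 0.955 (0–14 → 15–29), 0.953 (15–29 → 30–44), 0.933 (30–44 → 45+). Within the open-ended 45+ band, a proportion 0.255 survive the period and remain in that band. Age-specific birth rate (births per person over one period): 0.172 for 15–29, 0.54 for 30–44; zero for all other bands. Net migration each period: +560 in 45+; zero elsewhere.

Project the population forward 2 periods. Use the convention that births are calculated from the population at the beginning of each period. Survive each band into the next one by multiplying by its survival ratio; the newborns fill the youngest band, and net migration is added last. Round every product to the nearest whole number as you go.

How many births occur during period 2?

Period 1.
Births: 69000 * 0.172 = 11868 ; 78000 * 0.54 = 42120 ⇒ total 53988
15–29: 34000 * 0.955 = 32470
30–44: 69000 * 0.953 = 65757
45+: 78000 * 0.933 + 72000 * 0.255 = 72774 + 18360 = 91134
Net migration: 45+ + 560 → 91694
Giving 53988 / 32470 / 65757 / 91694.
Period 2.
Births: 32470 * 0.172 = 5585 ; 65757 * 0.54 = 35509 ⇒ total 41094
15–29: 53988 * 0.955 = 51559
30–44: 32470 * 0.953 = 30944
45+: 65757 * 0.933 + 91694 * 0.255 = 61351 + 23382 = 84733
Net migration: 45+ + 560 → 85293
Giving 41094 / 51559 / 30944 / 85293.

41094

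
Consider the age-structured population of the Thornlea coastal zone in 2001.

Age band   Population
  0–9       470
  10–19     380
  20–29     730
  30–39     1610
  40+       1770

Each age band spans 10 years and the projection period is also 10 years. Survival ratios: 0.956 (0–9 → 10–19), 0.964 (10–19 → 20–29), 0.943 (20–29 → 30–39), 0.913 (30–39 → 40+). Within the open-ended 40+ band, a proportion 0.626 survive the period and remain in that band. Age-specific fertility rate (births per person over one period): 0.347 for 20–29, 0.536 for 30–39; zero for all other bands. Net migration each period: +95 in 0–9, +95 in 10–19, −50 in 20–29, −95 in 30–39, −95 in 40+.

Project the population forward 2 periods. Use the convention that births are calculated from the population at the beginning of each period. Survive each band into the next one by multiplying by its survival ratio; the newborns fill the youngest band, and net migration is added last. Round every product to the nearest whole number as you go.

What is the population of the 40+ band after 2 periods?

2000

Numbering the groups 1..5 from youngest to oldest:
Period 1.
Births: 730 × 0.347 = 253 ; 1610 × 0.536 = 863 ⇒ total 1116
Group 2: 470 × 0.956 = 449
Group 3: 380 × 0.964 = 366
Group 4: 730 × 0.943 = 688
Group 5: 1610 × 0.913 + 1770 × 0.626 = 1470 + 1108 = 2578
Net migration: Group 1 + 95 → 1211; Group 2 + 95 → 544; Group 3 − 50 → 316; Group 4 − 95 → 593; Group 5 − 95 → 2483
→ [1211, 544, 316, 593, 2483]
Period 2.
Births: 316 × 0.347 = 110 ; 593 × 0.536 = 318 ⇒ total 428
Group 2: 1211 × 0.956 = 1158
Group 3: 544 × 0.964 = 524
Group 4: 316 × 0.943 = 298
Group 5: 593 × 0.913 + 2483 × 0.626 = 541 + 1554 = 2095
Net migration: Group 1 + 95 → 523; Group 2 + 95 → 1253; Group 3 − 50 → 474; Group 4 − 95 → 203; Group 5 − 95 → 2000
→ [523, 1253, 474, 203, 2000]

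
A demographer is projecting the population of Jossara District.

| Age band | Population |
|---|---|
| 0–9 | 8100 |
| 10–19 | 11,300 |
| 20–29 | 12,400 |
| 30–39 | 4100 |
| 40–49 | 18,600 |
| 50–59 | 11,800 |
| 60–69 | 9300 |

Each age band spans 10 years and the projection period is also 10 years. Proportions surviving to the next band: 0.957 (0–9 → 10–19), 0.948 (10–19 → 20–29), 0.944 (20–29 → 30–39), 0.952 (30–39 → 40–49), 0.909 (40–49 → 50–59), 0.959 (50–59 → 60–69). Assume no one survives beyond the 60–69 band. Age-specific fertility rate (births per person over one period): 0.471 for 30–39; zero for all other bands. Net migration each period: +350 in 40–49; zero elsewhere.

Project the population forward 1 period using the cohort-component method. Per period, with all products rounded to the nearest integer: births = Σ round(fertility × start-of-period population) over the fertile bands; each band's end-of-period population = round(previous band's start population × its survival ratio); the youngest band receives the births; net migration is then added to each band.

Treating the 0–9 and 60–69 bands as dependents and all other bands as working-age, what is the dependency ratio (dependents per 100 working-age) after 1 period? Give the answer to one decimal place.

25.8

After projecting period 1:
Births: 4100 × 0.471 = 1931
10–19: 8100 × 0.957 = 7752
20–29: 11300 × 0.948 = 10712
30–39: 12400 × 0.944 = 11706
40–49: 4100 × 0.952 = 3903
50–59: 18600 × 0.909 = 16907
60–69: 11800 × 0.959 = 11316
Net migration: 40–49 + 350 → 4253
End of period: [1931, 7752, 10712, 11706, 4253, 16907, 11316]
Dependents (band 0–9 + band 60–69) = 1931 + 11316 = 13247; working-age = 51330; ratio = 13247/51330 × 100 = 25.8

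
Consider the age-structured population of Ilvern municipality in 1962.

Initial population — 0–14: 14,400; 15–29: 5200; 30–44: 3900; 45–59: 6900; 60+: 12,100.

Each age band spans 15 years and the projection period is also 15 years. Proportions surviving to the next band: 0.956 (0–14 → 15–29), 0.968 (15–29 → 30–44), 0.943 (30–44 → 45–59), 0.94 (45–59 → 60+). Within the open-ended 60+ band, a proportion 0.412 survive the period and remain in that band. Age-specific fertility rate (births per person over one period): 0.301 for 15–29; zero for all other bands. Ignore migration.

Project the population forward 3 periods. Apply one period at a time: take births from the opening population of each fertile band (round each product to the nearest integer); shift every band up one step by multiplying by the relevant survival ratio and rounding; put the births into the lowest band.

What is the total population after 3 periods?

After projecting period 1:
Births: 5200 × 0.301 = 1565
15–29: 14400 × 0.956 = 13766
30–44: 5200 × 0.968 = 5034
45–59: 3900 × 0.943 = 3678
60+: 6900 × 0.94 + 12100 × 0.412 = 6486 + 4985 = 11471
→ [1565, 13766, 5034, 3678, 11471]
After projecting period 2:
Births: 13766 × 0.301 = 4144
15–29: 1565 × 0.956 = 1496
30–44: 13766 × 0.968 = 13325
45–59: 5034 × 0.943 = 4747
60+: 3678 × 0.94 + 11471 × 0.412 = 3457 + 4726 = 8183
→ [4144, 1496, 13325, 4747, 8183]
After projecting period 3:
Births: 1496 × 0.301 = 450
15–29: 4144 × 0.956 = 3962
30–44: 1496 × 0.968 = 1448
45–59: 13325 × 0.943 = 12565
60+: 4747 × 0.94 + 8183 × 0.412 = 4462 + 3371 = 7833
→ [450, 3962, 1448, 12565, 7833]
Total after period 3: 450 + 3962 + 1448 + 12565 + 7833 = 26258

26258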